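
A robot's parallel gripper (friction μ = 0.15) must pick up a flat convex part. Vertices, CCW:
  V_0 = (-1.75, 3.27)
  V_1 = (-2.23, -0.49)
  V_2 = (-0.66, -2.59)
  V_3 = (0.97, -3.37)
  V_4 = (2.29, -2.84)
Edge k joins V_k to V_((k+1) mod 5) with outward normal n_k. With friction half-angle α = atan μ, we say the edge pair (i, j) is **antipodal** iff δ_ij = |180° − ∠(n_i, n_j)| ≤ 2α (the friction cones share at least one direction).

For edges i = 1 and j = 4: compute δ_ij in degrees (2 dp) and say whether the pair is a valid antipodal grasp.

α = atan 0.15 = 8.53°;  2α = 17.06°
edge 1: e_1 = (+1.57, -2.10);  n_1 = (-0.8009, -0.5988)
edge 4: e_4 = (-4.04, +6.11);  n_4 = (+0.8341, +0.5515)
∠(n_1, n_4) = 176.69°
δ = |180° − 176.69°| = 3.31°
3.31° ≤ 2α = 17.06°  →  valid

δ = 3.31°, valid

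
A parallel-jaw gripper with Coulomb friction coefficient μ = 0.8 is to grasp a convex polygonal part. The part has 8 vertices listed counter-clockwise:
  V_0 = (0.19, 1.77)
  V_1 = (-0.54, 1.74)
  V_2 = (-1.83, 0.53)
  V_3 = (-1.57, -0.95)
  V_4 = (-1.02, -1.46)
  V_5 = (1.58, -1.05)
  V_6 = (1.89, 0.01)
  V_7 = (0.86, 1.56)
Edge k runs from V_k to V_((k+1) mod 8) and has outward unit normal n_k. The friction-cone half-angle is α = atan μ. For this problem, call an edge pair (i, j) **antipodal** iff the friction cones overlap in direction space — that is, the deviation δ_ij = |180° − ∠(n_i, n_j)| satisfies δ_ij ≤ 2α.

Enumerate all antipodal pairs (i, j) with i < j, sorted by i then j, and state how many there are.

α = atan 0.8 = 38.66°;  2α = 77.32°
n_0 = (-0.0411, +0.9992)
n_1 = (-0.6841, +0.7294)
n_2 = (-0.9849, -0.1730)
n_3 = (-0.6799, -0.7333)
n_4 = (+0.1558, -0.9878)
n_5 = (+0.9598, -0.2807)
n_6 = (+0.8329, +0.5535)
n_7 = (+0.2991, +0.9542)
  (0,1): δ = 139.19°  ·
  (0,2): δ = 82.39°  ·
  (0,3): δ = 45.19°  ✓
  (0,4): δ = 6.61°  ✓
  (0,5): δ = 71.34°  ✓
  (0,6): δ = 121.25°  ·
  (0,7): δ = 160.24°  ·
  (1,2): δ = 123.20°  ·
  (1,3): δ = 86.01°  ·
  (1,4): δ = 34.21°  ✓
  (1,5): δ = 30.53°  ✓
  (1,6): δ = 80.44°  ·
  (1,7): δ = 119.43°  ·
  (2,3): δ = 142.80°  ·
  (2,4): δ = 91.00°  ·
  (2,5): δ = 26.27°  ✓
  (2,6): δ = 23.64°  ✓
  (2,7): δ = 62.63°  ✓
  (3,4): δ = 128.20°  ·
  (3,5): δ = 63.46°  ✓
  (3,6): δ = 13.56°  ✓
  (3,7): δ = 25.44°  ✓
  (4,5): δ = 115.26°  ·
  (4,6): δ = 65.36°  ✓
  (4,7): δ = 26.36°  ✓
  (5,6): δ = 130.09°  ·
  (5,7): δ = 91.10°  ·
  (6,7): δ = 141.01°  ·
antipodal pairs: 13

count = 13; pairs: (0,3), (0,4), (0,5), (1,4), (1,5), (2,5), (2,6), (2,7), (3,5), (3,6), (3,7), (4,6), (4,7)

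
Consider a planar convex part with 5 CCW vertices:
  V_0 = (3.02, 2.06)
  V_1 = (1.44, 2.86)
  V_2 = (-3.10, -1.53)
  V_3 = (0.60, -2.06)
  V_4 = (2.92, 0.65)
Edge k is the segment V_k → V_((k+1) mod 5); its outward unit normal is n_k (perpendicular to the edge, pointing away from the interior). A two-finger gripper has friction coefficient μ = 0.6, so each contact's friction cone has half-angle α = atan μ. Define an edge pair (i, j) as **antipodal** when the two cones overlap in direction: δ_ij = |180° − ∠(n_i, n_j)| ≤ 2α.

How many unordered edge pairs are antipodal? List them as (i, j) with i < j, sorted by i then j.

count = 4; pairs: (0,2), (1,2), (1,3), (1,4)

α = atan 0.6 = 30.96°;  2α = 61.93°
n_0 = (+0.4517, +0.8922)
n_1 = (-0.6951, +0.7189)
n_2 = (-0.1418, -0.9899)
n_3 = (+0.7597, -0.6503)
n_4 = (+0.9975, -0.0707)
  (0,1): δ = 109.11°  ·
  (0,2): δ = 18.70°  ✓
  (0,3): δ = 76.29°  ·
  (0,4): δ = 112.80°  ·
  (1,2): δ = 52.19°  ✓
  (1,3): δ = 5.40°  ✓
  (1,4): δ = 41.91°  ✓
  (2,3): δ = 122.41°  ·
  (2,4): δ = 85.90°  ·
  (3,4): δ = 143.49°  ·
antipodal pairs: 4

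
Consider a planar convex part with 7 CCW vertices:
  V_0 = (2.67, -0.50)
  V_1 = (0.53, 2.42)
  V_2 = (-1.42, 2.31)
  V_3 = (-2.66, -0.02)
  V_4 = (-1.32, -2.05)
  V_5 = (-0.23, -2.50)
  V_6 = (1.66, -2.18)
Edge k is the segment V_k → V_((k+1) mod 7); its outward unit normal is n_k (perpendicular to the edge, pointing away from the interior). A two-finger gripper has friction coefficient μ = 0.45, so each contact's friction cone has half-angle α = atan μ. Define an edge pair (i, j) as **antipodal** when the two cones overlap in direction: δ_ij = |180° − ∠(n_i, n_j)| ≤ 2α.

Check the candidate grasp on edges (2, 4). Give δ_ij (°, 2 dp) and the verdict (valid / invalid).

δ = 84.41°, invalid

α = atan 0.45 = 24.23°;  2α = 48.46°
edge 2: e_2 = (-1.24, -2.33);  n_2 = (-0.8828, +0.4698)
edge 4: e_4 = (+1.09, -0.45);  n_4 = (-0.3816, -0.9243)
∠(n_2, n_4) = 95.59°
δ = |180° − 95.59°| = 84.41°
84.41° > 2α = 48.46°  →  invalid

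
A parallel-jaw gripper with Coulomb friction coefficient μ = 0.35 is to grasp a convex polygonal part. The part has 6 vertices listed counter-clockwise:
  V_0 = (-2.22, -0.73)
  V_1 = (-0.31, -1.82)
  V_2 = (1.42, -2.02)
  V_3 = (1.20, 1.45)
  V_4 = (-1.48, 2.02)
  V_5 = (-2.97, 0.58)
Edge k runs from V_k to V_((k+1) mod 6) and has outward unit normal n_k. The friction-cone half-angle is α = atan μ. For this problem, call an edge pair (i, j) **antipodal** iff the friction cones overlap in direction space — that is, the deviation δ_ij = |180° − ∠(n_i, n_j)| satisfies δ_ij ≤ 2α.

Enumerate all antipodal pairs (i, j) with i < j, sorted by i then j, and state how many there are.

count = 3; pairs: (0,3), (1,3), (2,5)

α = atan 0.35 = 19.29°;  2α = 38.58°
n_0 = (-0.4956, -0.8685)
n_1 = (-0.1148, -0.9934)
n_2 = (+0.9980, +0.0633)
n_3 = (+0.2080, +0.9781)
n_4 = (-0.6949, +0.7191)
n_5 = (-0.8678, -0.4969)
  (0,1): δ = 156.88°  ·
  (0,2): δ = 56.66°  ·
  (0,3): δ = 17.71°  ✓
  (0,4): δ = 73.73°  ·
  (0,5): δ = 149.50°  ·
  (1,2): δ = 79.78°  ·
  (1,3): δ = 5.41°  ✓
  (1,4): δ = 50.62°  ·
  (1,5): δ = 126.39°  ·
  (2,3): δ = 105.63°  ·
  (2,4): δ = 49.61°  ·
  (2,5): δ = 26.16°  ✓
  (3,4): δ = 123.97°  ·
  (3,5): δ = 48.20°  ·
  (4,5): δ = 104.23°  ·
antipodal pairs: 3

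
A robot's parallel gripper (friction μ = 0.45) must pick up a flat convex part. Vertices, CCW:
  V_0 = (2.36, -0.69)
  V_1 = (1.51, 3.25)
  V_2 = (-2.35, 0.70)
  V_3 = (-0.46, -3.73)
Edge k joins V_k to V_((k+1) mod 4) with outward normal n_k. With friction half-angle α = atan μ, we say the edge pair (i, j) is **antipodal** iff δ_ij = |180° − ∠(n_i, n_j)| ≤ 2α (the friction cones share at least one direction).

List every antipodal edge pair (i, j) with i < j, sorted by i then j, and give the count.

α = atan 0.45 = 24.23°;  2α = 48.46°
n_0 = (+0.9775, +0.2109)
n_1 = (-0.5512, +0.8344)
n_2 = (-0.9198, -0.3924)
n_3 = (+0.7331, -0.6801)
  (0,1): δ = 68.72°  ·
  (0,2): δ = 10.93°  ✓
  (0,3): δ = 124.98°  ·
  (1,2): δ = 100.34°  ·
  (1,3): δ = 13.70°  ✓
  (2,3): δ = 65.95°  ·
antipodal pairs: 2

count = 2; pairs: (0,2), (1,3)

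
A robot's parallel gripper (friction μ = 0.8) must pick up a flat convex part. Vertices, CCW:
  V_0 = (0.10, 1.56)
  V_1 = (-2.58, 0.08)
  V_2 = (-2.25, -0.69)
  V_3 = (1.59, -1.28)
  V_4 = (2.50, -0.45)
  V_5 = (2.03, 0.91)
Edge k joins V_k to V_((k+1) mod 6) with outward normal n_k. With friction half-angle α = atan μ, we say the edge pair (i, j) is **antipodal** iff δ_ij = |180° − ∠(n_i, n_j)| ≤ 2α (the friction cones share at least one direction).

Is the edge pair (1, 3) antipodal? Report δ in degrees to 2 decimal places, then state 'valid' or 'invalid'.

α = atan 0.8 = 38.66°;  2α = 77.32°
edge 1: e_1 = (+0.33, -0.77);  n_1 = (-0.9191, -0.3939)
edge 3: e_3 = (+0.91, +0.83);  n_3 = (+0.6739, -0.7388)
∠(n_1, n_3) = 109.17°
δ = |180° − 109.17°| = 70.83°
70.83° ≤ 2α = 77.32°  →  valid

δ = 70.83°, valid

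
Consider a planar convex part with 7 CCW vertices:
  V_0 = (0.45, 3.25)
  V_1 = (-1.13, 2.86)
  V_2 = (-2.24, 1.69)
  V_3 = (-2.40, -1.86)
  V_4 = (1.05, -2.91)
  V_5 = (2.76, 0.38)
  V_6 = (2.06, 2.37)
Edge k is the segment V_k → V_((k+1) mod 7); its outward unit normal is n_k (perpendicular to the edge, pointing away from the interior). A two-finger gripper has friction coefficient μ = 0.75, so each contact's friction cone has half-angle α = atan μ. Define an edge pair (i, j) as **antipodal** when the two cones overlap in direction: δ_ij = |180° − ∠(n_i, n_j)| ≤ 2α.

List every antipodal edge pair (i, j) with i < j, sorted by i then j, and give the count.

α = atan 0.75 = 36.87°;  2α = 73.74°
n_0 = (-0.2396, +0.9709)
n_1 = (-0.7255, +0.6883)
n_2 = (-0.9990, +0.0450)
n_3 = (-0.2912, -0.9567)
n_4 = (+0.8873, -0.4612)
n_5 = (+0.9433, +0.3318)
n_6 = (+0.4796, +0.8775)
  (0,1): δ = 147.36°  ·
  (0,2): δ = 106.45°  ·
  (0,3): δ = 30.79°  ✓
  (0,4): δ = 48.67°  ✓
  (0,5): δ = 95.51°  ·
  (0,6): δ = 137.47°  ·
  (1,2): δ = 139.09°  ·
  (1,3): δ = 63.43°  ✓
  (1,4): δ = 16.03°  ✓
  (1,5): δ = 62.87°  ✓
  (1,6): δ = 104.83°  ·
  (2,3): δ = 104.35°  ·
  (2,4): δ = 24.88°  ✓
  (2,5): δ = 21.96°  ✓
  (2,6): δ = 63.92°  ✓
  (3,4): δ = 100.54°  ·
  (3,5): δ = 53.69°  ✓
  (3,6): δ = 11.73°  ✓
  (4,5): δ = 133.16°  ·
  (4,6): δ = 91.20°  ·
  (5,6): δ = 138.04°  ·
antipodal pairs: 10

count = 10; pairs: (0,3), (0,4), (1,3), (1,4), (1,5), (2,4), (2,5), (2,6), (3,5), (3,6)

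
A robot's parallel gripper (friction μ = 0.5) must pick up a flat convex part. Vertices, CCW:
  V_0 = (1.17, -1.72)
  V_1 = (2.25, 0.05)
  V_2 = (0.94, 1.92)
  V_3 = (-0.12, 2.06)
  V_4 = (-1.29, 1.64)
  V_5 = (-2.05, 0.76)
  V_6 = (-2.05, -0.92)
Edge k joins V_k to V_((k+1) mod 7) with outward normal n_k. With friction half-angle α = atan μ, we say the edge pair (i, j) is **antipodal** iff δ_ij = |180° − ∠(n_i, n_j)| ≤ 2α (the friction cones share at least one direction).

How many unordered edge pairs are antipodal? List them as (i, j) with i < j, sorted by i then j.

α = atan 0.5 = 26.57°;  2α = 53.13°
n_0 = (+0.8536, -0.5209)
n_1 = (+0.8190, +0.5738)
n_2 = (+0.1309, +0.9914)
n_3 = (-0.3379, +0.9412)
n_4 = (-0.7568, +0.6536)
n_5 = (-1.0000, -0.0000)
n_6 = (-0.2411, -0.9705)
  (0,1): δ = 113.60°  ·
  (0,2): δ = 66.13°  ·
  (0,3): δ = 38.86°  ✓
  (0,4): δ = 9.42°  ✓
  (0,5): δ = 31.39°  ✓
  (0,6): δ = 107.44°  ·
  (1,2): δ = 132.54°  ·
  (1,3): δ = 105.27°  ·
  (1,4): δ = 75.83°  ·
  (1,5): δ = 35.01°  ✓
  (1,6): δ = 41.03°  ✓
  (2,3): δ = 152.73°  ·
  (2,4): δ = 123.29°  ·
  (2,5): δ = 82.48°  ·
  (2,6): δ = 6.43°  ✓
  (3,4): δ = 150.56°  ·
  (3,5): δ = 109.75°  ·
  (3,6): δ = 33.70°  ✓
  (4,5): δ = 139.18°  ·
  (4,6): δ = 63.14°  ·
  (5,6): δ = 103.95°  ·
antipodal pairs: 7

count = 7; pairs: (0,3), (0,4), (0,5), (1,5), (1,6), (2,6), (3,6)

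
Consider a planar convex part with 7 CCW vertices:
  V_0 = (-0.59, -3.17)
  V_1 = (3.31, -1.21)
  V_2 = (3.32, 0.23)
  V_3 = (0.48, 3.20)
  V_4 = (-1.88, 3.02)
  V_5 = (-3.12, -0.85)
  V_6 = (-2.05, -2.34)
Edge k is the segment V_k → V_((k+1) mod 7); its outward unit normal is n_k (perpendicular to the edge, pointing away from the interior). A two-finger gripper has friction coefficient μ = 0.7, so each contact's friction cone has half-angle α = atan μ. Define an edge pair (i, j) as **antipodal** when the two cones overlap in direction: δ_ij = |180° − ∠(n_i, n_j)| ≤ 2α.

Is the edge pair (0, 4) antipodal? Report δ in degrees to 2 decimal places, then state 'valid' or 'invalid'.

α = atan 0.7 = 34.99°;  2α = 69.98°
edge 0: e_0 = (+3.90, +1.96);  n_0 = (+0.4490, -0.8935)
edge 4: e_4 = (-1.24, -3.87);  n_4 = (-0.9523, +0.3051)
∠(n_0, n_4) = 134.45°
δ = |180° − 134.45°| = 45.55°
45.55° ≤ 2α = 69.98°  →  valid

δ = 45.55°, valid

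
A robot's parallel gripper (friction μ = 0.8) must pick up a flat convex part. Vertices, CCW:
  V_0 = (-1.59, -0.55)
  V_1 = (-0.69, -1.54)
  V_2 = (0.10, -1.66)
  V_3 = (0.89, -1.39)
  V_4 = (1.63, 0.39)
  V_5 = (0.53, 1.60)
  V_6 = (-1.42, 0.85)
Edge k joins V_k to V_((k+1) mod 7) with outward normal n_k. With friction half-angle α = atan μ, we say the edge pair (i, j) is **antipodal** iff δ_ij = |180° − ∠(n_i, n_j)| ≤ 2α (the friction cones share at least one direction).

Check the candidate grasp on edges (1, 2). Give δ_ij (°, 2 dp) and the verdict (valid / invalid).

δ = 152.49°, invalid

α = atan 0.8 = 38.66°;  2α = 77.32°
edge 1: e_1 = (+0.79, -0.12);  n_1 = (-0.1502, -0.9887)
edge 2: e_2 = (+0.79, +0.27);  n_2 = (+0.3234, -0.9463)
∠(n_1, n_2) = 27.51°
δ = |180° − 27.51°| = 152.49°
152.49° > 2α = 77.32°  →  invalid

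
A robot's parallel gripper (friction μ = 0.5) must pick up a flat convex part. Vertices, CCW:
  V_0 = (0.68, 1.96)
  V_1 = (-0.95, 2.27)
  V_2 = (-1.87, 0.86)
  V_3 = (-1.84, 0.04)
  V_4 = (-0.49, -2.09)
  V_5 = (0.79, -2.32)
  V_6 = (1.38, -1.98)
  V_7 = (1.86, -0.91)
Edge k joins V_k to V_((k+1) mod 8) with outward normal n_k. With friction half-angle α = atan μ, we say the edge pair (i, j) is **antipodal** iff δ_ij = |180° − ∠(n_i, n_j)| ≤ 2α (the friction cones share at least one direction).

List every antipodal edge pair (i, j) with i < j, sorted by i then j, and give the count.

α = atan 0.5 = 26.57°;  2α = 53.13°
n_0 = (+0.1868, +0.9824)
n_1 = (-0.8375, +0.5464)
n_2 = (-0.9993, -0.0366)
n_3 = (-0.8446, -0.5353)
n_4 = (-0.1769, -0.9842)
n_5 = (+0.4993, -0.8664)
n_6 = (+0.9124, -0.4093)
n_7 = (+0.9249, +0.3803)
  (0,1): δ = 112.36°  ·
  (0,2): δ = 77.14°  ·
  (0,3): δ = 46.87°  ✓
  (0,4): δ = 0.58°  ✓
  (0,5): δ = 40.72°  ✓
  (0,6): δ = 76.61°  ·
  (0,7): δ = 123.12°  ·
  (1,2): δ = 144.78°  ·
  (1,3): δ = 114.51°  ·
  (1,4): δ = 67.06°  ·
  (1,5): δ = 26.92°  ✓
  (1,6): δ = 8.96°  ✓
  (1,7): δ = 55.47°  ·
  (2,3): δ = 149.73°  ·
  (2,4): δ = 102.28°  ·
  (2,5): δ = 62.14°  ·
  (2,6): δ = 26.26°  ✓
  (2,7): δ = 20.25°  ✓
  (3,4): δ = 132.55°  ·
  (3,5): δ = 92.41°  ·
  (3,6): δ = 56.53°  ·
  (3,7): δ = 10.02°  ✓
  (4,5): δ = 139.86°  ·
  (4,6): δ = 103.97°  ·
  (4,7): δ = 57.46°  ·
  (5,6): δ = 144.11°  ·
  (5,7): δ = 97.60°  ·
  (6,7): δ = 133.49°  ·
antipodal pairs: 8

count = 8; pairs: (0,3), (0,4), (0,5), (1,5), (1,6), (2,6), (2,7), (3,7)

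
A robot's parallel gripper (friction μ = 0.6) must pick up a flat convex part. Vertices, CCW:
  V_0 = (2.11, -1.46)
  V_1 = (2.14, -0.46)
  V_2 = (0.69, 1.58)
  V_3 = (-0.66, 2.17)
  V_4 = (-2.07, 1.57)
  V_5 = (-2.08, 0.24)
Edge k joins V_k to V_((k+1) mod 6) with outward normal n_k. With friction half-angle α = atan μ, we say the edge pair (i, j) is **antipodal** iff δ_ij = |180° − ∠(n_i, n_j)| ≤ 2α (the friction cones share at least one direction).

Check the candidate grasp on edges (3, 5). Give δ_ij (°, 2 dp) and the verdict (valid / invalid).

α = atan 0.6 = 30.96°;  2α = 61.93°
edge 3: e_3 = (-1.41, -0.60);  n_3 = (-0.3916, +0.9202)
edge 5: e_5 = (+4.19, -1.70);  n_5 = (-0.3760, -0.9266)
∠(n_3, n_5) = 134.86°
δ = |180° − 134.86°| = 45.14°
45.14° ≤ 2α = 61.93°  →  valid

δ = 45.14°, valid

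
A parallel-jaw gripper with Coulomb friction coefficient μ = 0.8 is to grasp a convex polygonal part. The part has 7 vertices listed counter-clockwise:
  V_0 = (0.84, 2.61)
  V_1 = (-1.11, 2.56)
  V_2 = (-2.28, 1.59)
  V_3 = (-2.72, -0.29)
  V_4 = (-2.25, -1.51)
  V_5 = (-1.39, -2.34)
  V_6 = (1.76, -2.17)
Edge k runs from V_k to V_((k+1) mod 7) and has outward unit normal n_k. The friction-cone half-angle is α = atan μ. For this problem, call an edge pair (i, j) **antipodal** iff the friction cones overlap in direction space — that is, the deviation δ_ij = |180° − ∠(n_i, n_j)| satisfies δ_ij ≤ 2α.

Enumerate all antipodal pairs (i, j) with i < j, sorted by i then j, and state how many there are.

count = 9; pairs: (0,3), (0,4), (0,5), (1,5), (1,6), (2,5), (2,6), (3,6), (4,6)

α = atan 0.8 = 38.66°;  2α = 77.32°
n_0 = (-0.0256, +0.9997)
n_1 = (-0.6382, +0.7698)
n_2 = (-0.9737, +0.2279)
n_3 = (-0.9331, -0.3595)
n_4 = (-0.6944, -0.7195)
n_5 = (+0.0539, -0.9985)
n_6 = (+0.9820, +0.1890)
  (0,1): δ = 141.81°  ·
  (0,2): δ = 104.64°  ·
  (0,3): δ = 70.40°  ✓
  (0,4): δ = 45.45°  ✓
  (0,5): δ = 1.62°  ✓
  (0,6): δ = 99.43°  ·
  (1,2): δ = 142.83°  ·
  (1,3): δ = 108.59°  ·
  (1,4): δ = 83.64°  ·
  (1,5): δ = 36.57°  ✓
  (1,6): δ = 61.23°  ✓
  (2,3): δ = 145.76°  ·
  (2,4): δ = 120.81°  ·
  (2,5): δ = 73.74°  ✓
  (2,6): δ = 24.07°  ✓
  (3,4): δ = 155.05°  ·
  (3,5): δ = 107.98°  ·
  (3,6): δ = 10.17°  ✓
  (4,5): δ = 132.93°  ·
  (4,6): δ = 35.12°  ✓
  (5,6): δ = 82.19°  ·
antipodal pairs: 9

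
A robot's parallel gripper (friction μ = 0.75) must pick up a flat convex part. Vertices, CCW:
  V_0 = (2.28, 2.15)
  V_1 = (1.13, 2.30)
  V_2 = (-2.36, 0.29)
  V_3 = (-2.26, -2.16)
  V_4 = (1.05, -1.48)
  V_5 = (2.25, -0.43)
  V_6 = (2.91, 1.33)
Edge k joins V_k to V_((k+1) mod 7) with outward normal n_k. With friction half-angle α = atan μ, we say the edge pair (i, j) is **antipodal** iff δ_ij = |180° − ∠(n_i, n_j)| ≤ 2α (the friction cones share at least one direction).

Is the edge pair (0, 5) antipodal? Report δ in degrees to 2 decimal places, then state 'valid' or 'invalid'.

δ = 76.88°, invalid

α = atan 0.75 = 36.87°;  2α = 73.74°
edge 0: e_0 = (-1.15, +0.15);  n_0 = (+0.1293, +0.9916)
edge 5: e_5 = (+0.66, +1.76);  n_5 = (+0.9363, -0.3511)
∠(n_0, n_5) = 103.12°
δ = |180° − 103.12°| = 76.88°
76.88° > 2α = 73.74°  →  invalid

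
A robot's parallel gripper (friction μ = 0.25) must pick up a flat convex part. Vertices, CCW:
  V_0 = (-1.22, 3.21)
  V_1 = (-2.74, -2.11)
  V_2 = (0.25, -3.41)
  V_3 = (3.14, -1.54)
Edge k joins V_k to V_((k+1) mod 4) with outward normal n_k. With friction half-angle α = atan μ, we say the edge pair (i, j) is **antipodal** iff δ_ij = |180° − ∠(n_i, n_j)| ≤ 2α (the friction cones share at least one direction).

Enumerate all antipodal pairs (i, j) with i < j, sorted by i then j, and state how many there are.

count = 1; pairs: (1,3)

α = atan 0.25 = 14.04°;  2α = 28.07°
n_0 = (-0.9615, +0.2747)
n_1 = (-0.3987, -0.9171)
n_2 = (+0.5433, -0.8396)
n_3 = (+0.7367, +0.6762)
  (0,1): δ = 97.55°  ·
  (0,2): δ = 41.15°  ·
  (0,3): δ = 58.49°  ·
  (1,2): δ = 123.60°  ·
  (1,3): δ = 23.95°  ✓
  (2,3): δ = 80.36°  ·
antipodal pairs: 1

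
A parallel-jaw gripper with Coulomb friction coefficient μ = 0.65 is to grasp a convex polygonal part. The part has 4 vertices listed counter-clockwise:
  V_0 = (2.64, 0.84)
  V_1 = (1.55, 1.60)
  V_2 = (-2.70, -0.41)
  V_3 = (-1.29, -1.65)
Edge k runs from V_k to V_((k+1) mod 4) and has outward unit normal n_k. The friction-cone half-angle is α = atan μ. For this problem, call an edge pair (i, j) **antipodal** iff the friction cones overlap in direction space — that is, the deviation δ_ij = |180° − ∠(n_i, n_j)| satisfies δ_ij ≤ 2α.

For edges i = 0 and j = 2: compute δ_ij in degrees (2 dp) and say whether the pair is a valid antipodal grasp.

α = atan 0.65 = 33.02°;  2α = 66.05°
edge 0: e_0 = (-1.09, +0.76);  n_0 = (+0.5719, +0.8203)
edge 2: e_2 = (+1.41, -1.24);  n_2 = (-0.6604, -0.7509)
∠(n_0, n_2) = 173.56°
δ = |180° − 173.56°| = 6.44°
6.44° ≤ 2α = 66.05°  →  valid

δ = 6.44°, valid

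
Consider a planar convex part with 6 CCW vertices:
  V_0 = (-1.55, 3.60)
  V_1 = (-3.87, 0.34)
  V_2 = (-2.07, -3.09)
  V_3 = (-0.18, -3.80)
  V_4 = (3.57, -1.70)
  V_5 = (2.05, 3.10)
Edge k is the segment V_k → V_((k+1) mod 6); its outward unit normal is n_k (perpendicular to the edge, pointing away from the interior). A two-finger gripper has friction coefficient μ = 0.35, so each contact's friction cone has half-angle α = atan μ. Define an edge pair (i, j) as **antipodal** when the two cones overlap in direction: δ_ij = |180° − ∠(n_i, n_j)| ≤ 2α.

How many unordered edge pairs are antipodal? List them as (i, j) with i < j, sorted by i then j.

count = 4; pairs: (0,3), (1,4), (2,5), (3,5)

α = atan 0.35 = 19.29°;  2α = 38.58°
n_0 = (-0.8147, +0.5798)
n_1 = (-0.8855, -0.4647)
n_2 = (-0.3517, -0.9361)
n_3 = (+0.4886, -0.8725)
n_4 = (+0.9533, +0.3019)
n_5 = (+0.1376, +0.9905)
  (0,1): δ = 116.87°  ·
  (0,2): δ = 75.15°  ·
  (0,3): δ = 25.31°  ✓
  (0,4): δ = 53.01°  ·
  (0,5): δ = 117.53°  ·
  (1,2): δ = 138.28°  ·
  (1,3): δ = 88.44°  ·
  (1,4): δ = 10.12°  ✓
  (1,5): δ = 54.40°  ·
  (2,3): δ = 130.16°  ·
  (2,4): δ = 51.84°  ·
  (2,5): δ = 12.68°  ✓
  (3,4): δ = 101.68°  ·
  (3,5): δ = 37.16°  ✓
  (4,5): δ = 115.48°  ·
antipodal pairs: 4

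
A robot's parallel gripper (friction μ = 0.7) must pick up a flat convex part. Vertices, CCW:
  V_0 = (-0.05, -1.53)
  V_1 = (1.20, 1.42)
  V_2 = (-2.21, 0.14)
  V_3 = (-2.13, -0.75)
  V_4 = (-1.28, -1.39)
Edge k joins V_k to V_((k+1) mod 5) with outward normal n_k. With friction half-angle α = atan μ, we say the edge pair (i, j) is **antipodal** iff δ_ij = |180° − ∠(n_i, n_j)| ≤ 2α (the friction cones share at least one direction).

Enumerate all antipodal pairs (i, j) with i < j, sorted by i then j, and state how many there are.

count = 4; pairs: (0,1), (0,2), (1,3), (1,4)

α = atan 0.7 = 34.99°;  2α = 69.98°
n_0 = (+0.9208, -0.3901)
n_1 = (-0.3514, +0.9362)
n_2 = (-0.9960, -0.0895)
n_3 = (-0.6015, -0.7989)
n_4 = (-0.1131, -0.9936)
  (0,1): δ = 46.46°  ✓
  (0,2): δ = 28.10°  ✓
  (0,3): δ = 75.99°  ·
  (0,4): δ = 106.47°  ·
  (1,2): δ = 105.44°  ·
  (1,3): δ = 57.55°  ✓
  (1,4): δ = 27.07°  ✓
  (2,3): δ = 132.11°  ·
  (2,4): δ = 101.63°  ·
  (3,4): δ = 149.52°  ·
antipodal pairs: 4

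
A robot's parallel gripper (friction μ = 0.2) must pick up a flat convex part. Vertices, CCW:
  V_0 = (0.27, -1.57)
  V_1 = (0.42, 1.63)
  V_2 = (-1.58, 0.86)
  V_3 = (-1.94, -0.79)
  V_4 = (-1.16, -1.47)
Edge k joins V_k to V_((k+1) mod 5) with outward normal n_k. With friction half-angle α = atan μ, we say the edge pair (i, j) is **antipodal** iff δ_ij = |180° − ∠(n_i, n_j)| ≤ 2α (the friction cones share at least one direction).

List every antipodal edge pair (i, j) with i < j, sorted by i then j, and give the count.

count = 1; pairs: (0,2)

α = atan 0.2 = 11.31°;  2α = 22.62°
n_0 = (+0.9989, -0.0468)
n_1 = (-0.3593, +0.9332)
n_2 = (-0.9770, +0.2132)
n_3 = (-0.6571, -0.7538)
n_4 = (-0.0698, -0.9976)
  (0,1): δ = 66.26°  ·
  (0,2): δ = 9.62°  ✓
  (0,3): δ = 51.60°  ·
  (0,4): δ = 88.68°  ·
  (1,2): δ = 123.36°  ·
  (1,3): δ = 62.14°  ·
  (1,4): δ = 25.06°  ·
  (2,3): δ = 118.77°  ·
  (2,4): δ = 81.69°  ·
  (3,4): δ = 142.92°  ·
antipodal pairs: 1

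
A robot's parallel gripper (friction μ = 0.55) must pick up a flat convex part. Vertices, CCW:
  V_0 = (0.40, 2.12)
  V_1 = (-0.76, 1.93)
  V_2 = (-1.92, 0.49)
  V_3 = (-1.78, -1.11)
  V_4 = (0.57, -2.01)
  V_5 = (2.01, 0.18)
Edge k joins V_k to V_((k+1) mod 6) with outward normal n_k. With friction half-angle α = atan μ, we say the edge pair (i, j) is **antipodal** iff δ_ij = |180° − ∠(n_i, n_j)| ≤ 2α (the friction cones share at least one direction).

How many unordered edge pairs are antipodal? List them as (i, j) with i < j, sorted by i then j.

α = atan 0.55 = 28.81°;  2α = 57.62°
n_0 = (-0.1616, +0.9868)
n_1 = (-0.7788, +0.6273)
n_2 = (-0.9962, -0.0872)
n_3 = (-0.3576, -0.9339)
n_4 = (+0.8356, -0.5494)
n_5 = (+0.7695, +0.6386)
  (0,1): δ = 138.16°  ·
  (0,2): δ = 94.30°  ·
  (0,3): δ = 30.26°  ✓
  (0,4): δ = 47.37°  ✓
  (0,5): δ = 120.39°  ·
  (1,2): δ = 136.15°  ·
  (1,3): δ = 72.10°  ·
  (1,4): δ = 5.53°  ✓
  (1,5): δ = 78.54°  ·
  (2,3): δ = 115.96°  ·
  (2,4): δ = 38.33°  ✓
  (2,5): δ = 34.69°  ✓
  (3,4): δ = 102.37°  ·
  (3,5): δ = 29.36°  ✓
  (4,5): δ = 106.98°  ·
antipodal pairs: 6

count = 6; pairs: (0,3), (0,4), (1,4), (2,4), (2,5), (3,5)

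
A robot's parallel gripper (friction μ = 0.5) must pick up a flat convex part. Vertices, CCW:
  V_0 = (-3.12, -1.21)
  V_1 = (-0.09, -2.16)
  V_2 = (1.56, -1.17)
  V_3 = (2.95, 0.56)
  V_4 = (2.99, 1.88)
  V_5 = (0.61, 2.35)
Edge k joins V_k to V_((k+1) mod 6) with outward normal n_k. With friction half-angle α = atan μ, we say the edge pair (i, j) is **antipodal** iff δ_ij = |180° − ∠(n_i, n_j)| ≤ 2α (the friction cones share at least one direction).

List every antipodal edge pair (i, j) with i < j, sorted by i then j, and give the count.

α = atan 0.5 = 26.57°;  2α = 53.13°
n_0 = (-0.2992, -0.9542)
n_1 = (+0.5145, -0.8575)
n_2 = (+0.7795, -0.6263)
n_3 = (+0.9995, -0.0303)
n_4 = (+0.1937, +0.9811)
n_5 = (-0.6904, +0.7234)
  (0,1): δ = 131.63°  ·
  (0,2): δ = 111.37°  ·
  (0,3): δ = 74.33°  ·
  (0,4): δ = 6.24°  ✓
  (0,5): δ = 61.07°  ·
  (1,2): δ = 159.74°  ·
  (1,3): δ = 122.70°  ·
  (1,4): δ = 42.13°  ✓
  (1,5): δ = 12.70°  ✓
  (2,3): δ = 142.95°  ·
  (2,4): δ = 62.39°  ·
  (2,5): δ = 7.56°  ✓
  (3,4): δ = 99.44°  ·
  (3,5): δ = 44.60°  ✓
  (4,5): δ = 125.16°  ·
antipodal pairs: 5

count = 5; pairs: (0,4), (1,4), (1,5), (2,5), (3,5)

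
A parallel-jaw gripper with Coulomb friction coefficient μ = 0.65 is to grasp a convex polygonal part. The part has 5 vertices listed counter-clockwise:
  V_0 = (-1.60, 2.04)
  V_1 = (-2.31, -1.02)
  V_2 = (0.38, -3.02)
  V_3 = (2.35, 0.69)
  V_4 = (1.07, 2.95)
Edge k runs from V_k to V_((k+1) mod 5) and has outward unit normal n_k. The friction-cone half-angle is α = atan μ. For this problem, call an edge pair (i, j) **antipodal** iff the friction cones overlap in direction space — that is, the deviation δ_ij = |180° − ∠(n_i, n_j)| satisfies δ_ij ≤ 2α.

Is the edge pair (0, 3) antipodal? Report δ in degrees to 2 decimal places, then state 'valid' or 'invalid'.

α = atan 0.65 = 33.02°;  2α = 66.05°
edge 0: e_0 = (-0.71, -3.06);  n_0 = (-0.9741, +0.2260)
edge 3: e_3 = (-1.28, +2.26);  n_3 = (+0.8701, +0.4928)
∠(n_0, n_3) = 137.41°
δ = |180° − 137.41°| = 42.59°
42.59° ≤ 2α = 66.05°  →  valid

δ = 42.59°, valid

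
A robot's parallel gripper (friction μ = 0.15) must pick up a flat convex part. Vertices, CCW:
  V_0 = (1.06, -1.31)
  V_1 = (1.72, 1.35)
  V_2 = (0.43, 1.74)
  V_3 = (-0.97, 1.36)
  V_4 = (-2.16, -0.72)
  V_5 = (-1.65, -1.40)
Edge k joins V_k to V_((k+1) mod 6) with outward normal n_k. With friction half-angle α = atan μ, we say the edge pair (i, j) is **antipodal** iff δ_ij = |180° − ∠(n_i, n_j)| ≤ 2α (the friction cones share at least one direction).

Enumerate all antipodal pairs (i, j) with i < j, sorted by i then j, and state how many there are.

α = atan 0.15 = 8.53°;  2α = 17.06°
n_0 = (+0.9706, -0.2408)
n_1 = (+0.2894, +0.9572)
n_2 = (-0.2620, +0.9651)
n_3 = (-0.8680, +0.4966)
n_4 = (-0.8000, -0.6000)
n_5 = (+0.0332, -0.9994)
  (0,1): δ = 92.89°  ·
  (0,2): δ = 60.88°  ·
  (0,3): δ = 15.84°  ✓
  (0,4): δ = 50.80°  ·
  (0,5): δ = 105.84°  ·
  (1,2): δ = 147.99°  ·
  (1,3): δ = 102.95°  ·
  (1,4): δ = 36.31°  ·
  (1,5): δ = 18.72°  ·
  (2,3): δ = 134.96°  ·
  (2,4): δ = 68.32°  ·
  (2,5): δ = 13.28°  ✓
  (3,4): δ = 113.36°  ·
  (3,5): δ = 58.32°  ·
  (4,5): δ = 124.97°  ·
antipodal pairs: 2

count = 2; pairs: (0,3), (2,5)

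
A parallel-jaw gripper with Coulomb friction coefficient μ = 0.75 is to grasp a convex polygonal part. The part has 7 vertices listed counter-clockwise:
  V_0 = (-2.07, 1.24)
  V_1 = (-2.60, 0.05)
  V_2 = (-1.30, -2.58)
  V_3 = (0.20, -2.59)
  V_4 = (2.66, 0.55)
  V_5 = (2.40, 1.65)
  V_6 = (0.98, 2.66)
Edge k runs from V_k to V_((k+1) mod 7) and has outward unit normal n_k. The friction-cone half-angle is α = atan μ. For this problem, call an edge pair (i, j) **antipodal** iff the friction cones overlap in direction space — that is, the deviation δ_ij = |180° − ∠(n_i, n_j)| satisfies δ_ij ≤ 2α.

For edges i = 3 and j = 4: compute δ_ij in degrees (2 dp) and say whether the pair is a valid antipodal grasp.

α = atan 0.75 = 36.87°;  2α = 73.74°
edge 3: e_3 = (+2.46, +3.14);  n_3 = (+0.7872, -0.6167)
edge 4: e_4 = (-0.26, +1.10);  n_4 = (+0.9732, +0.2300)
∠(n_3, n_4) = 51.38°
δ = |180° − 51.38°| = 128.62°
128.62° > 2α = 73.74°  →  invalid

δ = 128.62°, invalid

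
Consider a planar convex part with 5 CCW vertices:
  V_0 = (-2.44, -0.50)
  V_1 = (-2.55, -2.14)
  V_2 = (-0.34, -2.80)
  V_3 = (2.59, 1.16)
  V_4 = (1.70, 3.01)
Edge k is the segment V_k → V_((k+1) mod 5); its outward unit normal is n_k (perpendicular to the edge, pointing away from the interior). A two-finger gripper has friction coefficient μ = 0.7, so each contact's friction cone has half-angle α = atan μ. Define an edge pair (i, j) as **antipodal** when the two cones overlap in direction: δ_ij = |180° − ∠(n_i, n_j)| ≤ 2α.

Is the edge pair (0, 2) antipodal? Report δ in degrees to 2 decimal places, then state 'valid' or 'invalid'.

α = atan 0.7 = 34.99°;  2α = 69.98°
edge 0: e_0 = (-0.11, -1.64);  n_0 = (-0.9978, +0.0669)
edge 2: e_2 = (+2.93, +3.96);  n_2 = (+0.8039, -0.5948)
∠(n_0, n_2) = 147.34°
δ = |180° − 147.34°| = 32.66°
32.66° ≤ 2α = 69.98°  →  valid

δ = 32.66°, valid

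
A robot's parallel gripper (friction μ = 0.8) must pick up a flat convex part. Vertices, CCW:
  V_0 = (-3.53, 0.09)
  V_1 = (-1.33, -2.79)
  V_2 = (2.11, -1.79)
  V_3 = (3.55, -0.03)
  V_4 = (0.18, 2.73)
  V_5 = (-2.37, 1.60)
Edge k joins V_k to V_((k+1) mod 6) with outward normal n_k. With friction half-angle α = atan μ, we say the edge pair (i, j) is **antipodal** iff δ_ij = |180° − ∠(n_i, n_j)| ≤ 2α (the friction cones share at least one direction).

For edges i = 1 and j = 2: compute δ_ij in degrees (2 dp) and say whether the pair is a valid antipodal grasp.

δ = 145.50°, invalid

α = atan 0.8 = 38.66°;  2α = 77.32°
edge 1: e_1 = (+3.44, +1.00);  n_1 = (+0.2791, -0.9602)
edge 2: e_2 = (+1.44, +1.76);  n_2 = (+0.7740, -0.6332)
∠(n_1, n_2) = 34.50°
δ = |180° − 34.50°| = 145.50°
145.50° > 2α = 77.32°  →  invalid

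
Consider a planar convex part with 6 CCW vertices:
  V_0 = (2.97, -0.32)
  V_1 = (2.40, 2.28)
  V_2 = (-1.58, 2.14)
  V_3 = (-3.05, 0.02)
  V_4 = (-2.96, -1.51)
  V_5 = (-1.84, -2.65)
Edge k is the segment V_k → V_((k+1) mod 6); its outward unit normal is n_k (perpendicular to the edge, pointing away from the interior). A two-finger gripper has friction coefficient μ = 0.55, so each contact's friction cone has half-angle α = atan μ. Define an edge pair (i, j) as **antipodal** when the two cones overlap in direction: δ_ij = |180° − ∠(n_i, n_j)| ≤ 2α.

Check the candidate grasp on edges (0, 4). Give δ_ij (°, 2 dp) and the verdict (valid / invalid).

δ = 32.13°, valid

α = atan 0.55 = 28.81°;  2α = 57.62°
edge 0: e_0 = (-0.57, +2.60);  n_0 = (+0.9768, +0.2141)
edge 4: e_4 = (+1.12, -1.14);  n_4 = (-0.7133, -0.7008)
∠(n_0, n_4) = 147.87°
δ = |180° − 147.87°| = 32.13°
32.13° ≤ 2α = 57.62°  →  valid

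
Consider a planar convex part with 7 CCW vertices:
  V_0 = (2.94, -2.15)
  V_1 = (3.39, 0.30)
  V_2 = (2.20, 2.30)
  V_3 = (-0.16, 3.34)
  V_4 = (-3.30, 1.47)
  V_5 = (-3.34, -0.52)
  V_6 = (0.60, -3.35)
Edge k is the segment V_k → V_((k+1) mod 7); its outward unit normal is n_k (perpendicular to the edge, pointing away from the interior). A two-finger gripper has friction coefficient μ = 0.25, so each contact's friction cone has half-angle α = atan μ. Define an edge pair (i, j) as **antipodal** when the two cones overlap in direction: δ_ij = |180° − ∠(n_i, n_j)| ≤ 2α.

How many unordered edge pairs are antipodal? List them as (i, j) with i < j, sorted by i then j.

α = atan 0.25 = 14.04°;  2α = 28.07°
n_0 = (+0.9835, -0.1807)
n_1 = (+0.8594, +0.5113)
n_2 = (+0.4033, +0.9151)
n_3 = (-0.5117, +0.8592)
n_4 = (-0.9998, +0.0201)
n_5 = (-0.5834, -0.8122)
n_6 = (+0.4563, -0.8898)
  (0,1): δ = 138.84°  ·
  (0,2): δ = 103.37°  ·
  (0,3): δ = 48.82°  ·
  (0,4): δ = 9.26°  ✓
  (0,5): δ = 64.72°  ·
  (0,6): δ = 127.56°  ·
  (1,2): δ = 144.53°  ·
  (1,3): δ = 89.98°  ·
  (1,4): δ = 31.90°  ·
  (1,5): δ = 23.56°  ✓
  (1,6): δ = 86.40°  ·
  (2,3): δ = 125.44°  ·
  (2,4): δ = 67.37°  ·
  (2,5): δ = 11.91°  ✓
  (2,6): δ = 50.93°  ·
  (3,4): δ = 121.93°  ·
  (3,5): δ = 66.46°  ·
  (3,6): δ = 3.63°  ✓
  (4,5): δ = 124.54°  ·
  (4,6): δ = 61.70°  ·
  (5,6): δ = 117.16°  ·
antipodal pairs: 4

count = 4; pairs: (0,4), (1,5), (2,5), (3,6)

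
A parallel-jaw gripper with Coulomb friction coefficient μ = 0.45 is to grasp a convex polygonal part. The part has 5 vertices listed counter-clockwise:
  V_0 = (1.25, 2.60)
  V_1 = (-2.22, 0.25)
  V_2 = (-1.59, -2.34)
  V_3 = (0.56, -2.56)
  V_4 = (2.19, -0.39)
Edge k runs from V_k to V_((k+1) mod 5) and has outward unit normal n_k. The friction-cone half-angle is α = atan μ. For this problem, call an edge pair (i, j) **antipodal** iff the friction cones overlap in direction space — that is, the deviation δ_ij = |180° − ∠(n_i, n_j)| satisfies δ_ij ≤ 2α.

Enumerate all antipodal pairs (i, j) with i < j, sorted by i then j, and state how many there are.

α = atan 0.45 = 24.23°;  2α = 48.46°
n_0 = (-0.5607, +0.8280)
n_1 = (-0.9717, -0.2364)
n_2 = (-0.1018, -0.9948)
n_3 = (+0.7996, -0.6006)
n_4 = (+0.9540, +0.2999)
  (0,1): δ = 110.44°  ·
  (0,2): δ = 39.95°  ✓
  (0,3): δ = 18.98°  ✓
  (0,4): δ = 73.35°  ·
  (1,2): δ = 109.51°  ·
  (1,3): δ = 50.58°  ·
  (1,4): δ = 3.78°  ✓
  (2,3): δ = 121.07°  ·
  (2,4): δ = 66.71°  ·
  (3,4): δ = 125.64°  ·
antipodal pairs: 3

count = 3; pairs: (0,2), (0,3), (1,4)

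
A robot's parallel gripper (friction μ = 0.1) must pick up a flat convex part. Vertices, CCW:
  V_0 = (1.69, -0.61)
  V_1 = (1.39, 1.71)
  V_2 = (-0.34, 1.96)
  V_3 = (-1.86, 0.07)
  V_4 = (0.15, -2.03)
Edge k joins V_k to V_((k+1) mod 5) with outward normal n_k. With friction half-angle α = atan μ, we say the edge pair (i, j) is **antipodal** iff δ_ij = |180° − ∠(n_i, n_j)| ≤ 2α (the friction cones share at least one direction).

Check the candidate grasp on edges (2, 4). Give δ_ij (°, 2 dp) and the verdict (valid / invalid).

δ = 8.51°, valid

α = atan 0.1 = 5.71°;  2α = 11.42°
edge 2: e_2 = (-1.52, -1.89);  n_2 = (-0.7793, +0.6267)
edge 4: e_4 = (+1.54, +1.42);  n_4 = (+0.6779, -0.7352)
∠(n_2, n_4) = 171.49°
δ = |180° − 171.49°| = 8.51°
8.51° ≤ 2α = 11.42°  →  valid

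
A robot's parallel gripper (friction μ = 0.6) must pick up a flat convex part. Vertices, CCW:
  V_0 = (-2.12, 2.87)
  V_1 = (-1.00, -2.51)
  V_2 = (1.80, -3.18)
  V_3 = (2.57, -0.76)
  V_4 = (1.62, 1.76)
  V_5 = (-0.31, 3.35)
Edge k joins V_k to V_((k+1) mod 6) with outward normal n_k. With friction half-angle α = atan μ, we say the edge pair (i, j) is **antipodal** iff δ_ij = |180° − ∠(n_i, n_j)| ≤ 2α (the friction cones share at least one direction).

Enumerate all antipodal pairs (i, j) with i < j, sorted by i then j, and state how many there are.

α = atan 0.6 = 30.96°;  2α = 61.93°
n_0 = (-0.9790, -0.2038)
n_1 = (-0.2327, -0.9725)
n_2 = (+0.9529, -0.3032)
n_3 = (+0.9357, +0.3528)
n_4 = (+0.6358, +0.7718)
n_5 = (-0.2563, +0.9666)
  (0,1): δ = 115.22°  ·
  (0,2): δ = 29.41°  ✓
  (0,3): δ = 8.90°  ✓
  (0,4): δ = 38.76°  ✓
  (0,5): δ = 93.09°  ·
  (1,2): δ = 94.19°  ·
  (1,3): δ = 55.89°  ✓
  (1,4): δ = 26.03°  ✓
  (1,5): δ = 28.31°  ✓
  (2,3): δ = 141.69°  ·
  (2,4): δ = 111.83°  ·
  (2,5): δ = 57.50°  ✓
  (3,4): δ = 150.14°  ·
  (3,5): δ = 95.80°  ·
  (4,5): δ = 125.66°  ·
antipodal pairs: 7

count = 7; pairs: (0,2), (0,3), (0,4), (1,3), (1,4), (1,5), (2,5)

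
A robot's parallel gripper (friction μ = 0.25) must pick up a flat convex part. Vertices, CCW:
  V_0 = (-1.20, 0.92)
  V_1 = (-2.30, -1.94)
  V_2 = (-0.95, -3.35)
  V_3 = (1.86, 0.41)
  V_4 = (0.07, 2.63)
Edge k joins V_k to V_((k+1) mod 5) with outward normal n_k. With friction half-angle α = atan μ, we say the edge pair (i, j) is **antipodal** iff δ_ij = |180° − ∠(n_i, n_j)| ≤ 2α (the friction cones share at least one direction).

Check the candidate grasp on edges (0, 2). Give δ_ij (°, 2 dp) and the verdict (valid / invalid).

δ = 15.73°, valid

α = atan 0.25 = 14.04°;  2α = 28.07°
edge 0: e_0 = (-1.10, -2.86);  n_0 = (-0.9333, +0.3590)
edge 2: e_2 = (+2.81, +3.76);  n_2 = (+0.8010, -0.5986)
∠(n_0, n_2) = 164.27°
δ = |180° − 164.27°| = 15.73°
15.73° ≤ 2α = 28.07°  →  valid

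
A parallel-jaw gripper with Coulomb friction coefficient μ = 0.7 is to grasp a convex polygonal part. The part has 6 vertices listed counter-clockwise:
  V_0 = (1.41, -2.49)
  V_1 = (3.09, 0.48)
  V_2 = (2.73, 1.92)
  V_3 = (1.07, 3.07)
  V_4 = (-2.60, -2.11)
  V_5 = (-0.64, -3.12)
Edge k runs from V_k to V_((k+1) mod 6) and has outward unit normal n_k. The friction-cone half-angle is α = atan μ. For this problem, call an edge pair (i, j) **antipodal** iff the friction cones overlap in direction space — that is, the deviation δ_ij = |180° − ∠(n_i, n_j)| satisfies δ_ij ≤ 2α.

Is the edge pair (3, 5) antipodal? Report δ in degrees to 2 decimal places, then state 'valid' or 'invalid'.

δ = 37.60°, valid

α = atan 0.7 = 34.99°;  2α = 69.98°
edge 3: e_3 = (-3.67, -5.18);  n_3 = (-0.8160, +0.5781)
edge 5: e_5 = (+2.05, +0.63);  n_5 = (+0.2938, -0.9559)
∠(n_3, n_5) = 142.40°
δ = |180° − 142.40°| = 37.60°
37.60° ≤ 2α = 69.98°  →  valid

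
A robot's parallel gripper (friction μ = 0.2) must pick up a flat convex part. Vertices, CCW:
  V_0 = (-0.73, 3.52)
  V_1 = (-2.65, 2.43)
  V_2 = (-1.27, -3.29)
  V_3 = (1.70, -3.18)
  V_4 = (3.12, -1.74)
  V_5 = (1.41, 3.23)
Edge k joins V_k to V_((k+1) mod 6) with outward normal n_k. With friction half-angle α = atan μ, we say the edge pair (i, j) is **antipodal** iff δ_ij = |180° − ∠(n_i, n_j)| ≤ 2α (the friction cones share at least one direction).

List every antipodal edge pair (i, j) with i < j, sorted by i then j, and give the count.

count = 3; pairs: (0,3), (1,4), (2,5)

α = atan 0.2 = 11.31°;  2α = 22.62°
n_0 = (-0.4937, +0.8696)
n_1 = (-0.9721, -0.2345)
n_2 = (+0.0370, -0.9993)
n_3 = (+0.7120, -0.7021)
n_4 = (+0.9456, +0.3253)
n_5 = (+0.1343, +0.9909)
  (0,1): δ = 106.02°  ·
  (0,2): δ = 27.46°  ·
  (0,3): δ = 15.82°  ✓
  (0,4): δ = 79.40°  ·
  (0,5): δ = 142.70°  ·
  (1,2): δ = 101.44°  ·
  (1,3): δ = 58.16°  ·
  (1,4): δ = 5.42°  ✓
  (1,5): δ = 68.72°  ·
  (2,3): δ = 136.72°  ·
  (2,4): δ = 73.13°  ·
  (2,5): δ = 9.84°  ✓
  (3,4): δ = 116.41°  ·
  (3,5): δ = 53.12°  ·
  (4,5): δ = 116.70°  ·
antipodal pairs: 3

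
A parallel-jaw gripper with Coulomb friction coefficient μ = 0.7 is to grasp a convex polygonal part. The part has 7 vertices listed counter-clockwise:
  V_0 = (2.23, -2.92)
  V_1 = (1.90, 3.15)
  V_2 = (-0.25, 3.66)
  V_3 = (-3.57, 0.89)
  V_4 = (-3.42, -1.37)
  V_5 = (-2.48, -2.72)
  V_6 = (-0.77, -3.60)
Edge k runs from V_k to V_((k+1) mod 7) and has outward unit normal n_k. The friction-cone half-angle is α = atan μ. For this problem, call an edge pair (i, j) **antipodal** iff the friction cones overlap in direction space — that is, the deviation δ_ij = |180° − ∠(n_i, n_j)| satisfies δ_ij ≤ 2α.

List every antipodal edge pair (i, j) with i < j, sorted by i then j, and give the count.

α = atan 0.7 = 34.99°;  2α = 69.98°
n_0 = (+0.9985, +0.0543)
n_1 = (+0.2308, +0.9730)
n_2 = (-0.6406, +0.7678)
n_3 = (-0.9978, -0.0662)
n_4 = (-0.8207, -0.5714)
n_5 = (-0.4576, -0.8892)
n_6 = (+0.2211, -0.9753)
  (0,1): δ = 106.46°  ·
  (0,2): δ = 53.27°  ✓
  (0,3): δ = 0.69°  ✓
  (0,4): δ = 31.74°  ✓
  (0,5): δ = 59.66°  ✓
  (0,6): δ = 99.66°  ·
  (1,2): δ = 126.82°  ·
  (1,3): δ = 72.86°  ·
  (1,4): δ = 41.81°  ✓
  (1,5): δ = 13.89°  ✓
  (1,6): δ = 26.12°  ✓
  (2,3): δ = 126.04°  ·
  (2,4): δ = 94.99°  ·
  (2,5): δ = 67.07°  ✓
  (2,6): δ = 27.07°  ✓
  (3,4): δ = 148.95°  ·
  (3,5): δ = 121.03°  ·
  (3,6): δ = 81.03°  ·
  (4,5): δ = 152.08°  ·
  (4,6): δ = 112.08°  ·
  (5,6): δ = 140.00°  ·
antipodal pairs: 9

count = 9; pairs: (0,2), (0,3), (0,4), (0,5), (1,4), (1,5), (1,6), (2,5), (2,6)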